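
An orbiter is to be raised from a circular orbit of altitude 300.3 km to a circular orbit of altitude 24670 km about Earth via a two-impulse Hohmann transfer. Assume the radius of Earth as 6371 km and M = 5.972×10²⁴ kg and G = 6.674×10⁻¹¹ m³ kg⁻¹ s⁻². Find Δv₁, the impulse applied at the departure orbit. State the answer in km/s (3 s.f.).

Δv ≈ 2.19 km/s

μ = GM = 6.674×10⁻¹¹ × 5.972×10²⁴ = 3.986×10¹⁴ m³/s².
r₁ = 6371 + 300.3 = 6671.3 km = 6.6713×10⁶ m.
r₂ = 6371 + 24670 = 31041 km = 3.1041×10⁷ m.
Transfer ellipse a_t = (r₁ + r₂)/2 = 1.886×10⁷ m.
At r₁: circular v_c1 = √(μ/r₁) = 7729 m/s; transfer-perigee v_p = √[μ(2/r₁ − 1/a_t)] = 9917 m/s.
Δv₁ = v_p − v_c1 = 2188 m/s.
= 2.188 km/s.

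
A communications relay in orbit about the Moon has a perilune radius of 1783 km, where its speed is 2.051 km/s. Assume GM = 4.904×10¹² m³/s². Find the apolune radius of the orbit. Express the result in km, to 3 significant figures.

r_p = 1.783×10⁶ m.
Specific energy ε = v²/2 − μ/r = -6.471×10⁵ J/kg, so a = −μ/(2ε) = 3.789×10⁶ m.
The apsides satisfy r_p + r_a = 2a, so the apolune radius is 2a − r_p = 5.795×10⁶ m = 5795.2 km.

apolune radius ≈ 5800 km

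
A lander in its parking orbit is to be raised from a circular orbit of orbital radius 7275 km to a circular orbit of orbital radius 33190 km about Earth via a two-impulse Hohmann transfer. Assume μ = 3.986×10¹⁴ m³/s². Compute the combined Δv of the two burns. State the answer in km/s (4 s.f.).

Δv_total ≈ 3.466 km/s

r₁ = 7275 km = 7.275×10⁶ m.
r₂ = 33190 km = 3.319×10⁷ m.
Transfer ellipse a_t = (r₁ + r₂)/2 = 2.023×10⁷ m.
At r₁: circular v_c1 = √(μ/r₁) = 7402 m/s; transfer-perigee v_p = √[μ(2/r₁ − 1/a_t)] = 9480 m/s.
Δv₁ = v_p − v_c1 = 2078 m/s.
At r₂: circular v_c2 = √(μ/r₂) = 3465 m/s; transfer-apogee v_a = √[μ(2/r₂ − 1/a_t)] = 2078 m/s.
Δv₂ = v_c2 − v_a = 1387 m/s.
Total Δv = Δv₁ + Δv₂ = 3466 m/s = 3.466 km/s.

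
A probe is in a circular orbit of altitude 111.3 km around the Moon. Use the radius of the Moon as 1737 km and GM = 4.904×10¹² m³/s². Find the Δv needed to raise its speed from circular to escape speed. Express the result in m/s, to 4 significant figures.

Δv ≈ 674.7 m/s

r = 1737 + 111.3 = 1848.3 km = 1.8483×10⁶ m.
Circular speed v_c = √(μ/r) = 1629 m/s.
Escape speed v_esc = √(2μ/r) = √2 × v_c = 2304 m/s.
Δv = v_esc − v_c = 674.7 m/s.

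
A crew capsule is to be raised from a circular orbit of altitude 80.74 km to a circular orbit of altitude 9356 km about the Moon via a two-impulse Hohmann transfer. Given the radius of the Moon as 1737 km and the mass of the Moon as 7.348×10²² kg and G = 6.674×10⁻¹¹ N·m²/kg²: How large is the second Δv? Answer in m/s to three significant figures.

μ = GM = 6.674×10⁻¹¹ × 7.348×10²² = 4.904×10¹² m³/s².
r₁ = 1737 + 80.74 = 1817.7 km = 1.8177×10⁶ m.
r₂ = 1737 + 9356 = 11093 km = 1.1093×10⁷ m.
Transfer ellipse a_t = (r₁ + r₂)/2 = 6.455×10⁶ m.
At r₁: circular v_c1 = √(μ/r₁) = 1643 m/s; transfer-perilune v_p = √[μ(2/r₁ − 1/a_t)] = 2153 m/s.
At r₂: circular v_c2 = √(μ/r₂) = 664.9 m/s; transfer-apolune v_a = √[μ(2/r₂ − 1/a_t)] = 352.8 m/s.
Δv₂ = v_c2 − v_a = 312.1 m/s.

Δv ≈ 312 m/s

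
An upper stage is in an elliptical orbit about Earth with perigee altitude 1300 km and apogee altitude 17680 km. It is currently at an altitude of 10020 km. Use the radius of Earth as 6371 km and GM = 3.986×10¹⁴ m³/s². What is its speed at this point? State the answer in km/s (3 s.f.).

r_p = 6371 + 1300 = 7671.0 km = 7.6710×10⁶ m.
r_a = 6371 + 17680 = 24051 km = 2.4051×10⁷ m.
r = 6371 + 10020 = 16391 km = 1.639×10⁷ m.
Semi-major axis a = (r_p + r_a)/2 = 15861 km = 1.586×10⁷ m.
Vis-viva: v² = μ(2/r − 1/a) = 3.986×10¹⁴ × (1.220×10⁻⁷ − 6.305×10⁻⁸) = 2.351×10⁷ m²/s².
v = 4848 m/s = 4.848 km/s.

v ≈ 4.85 km/s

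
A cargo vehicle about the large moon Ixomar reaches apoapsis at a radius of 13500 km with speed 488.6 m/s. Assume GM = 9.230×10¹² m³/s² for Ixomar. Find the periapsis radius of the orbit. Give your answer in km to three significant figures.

periapsis radius ≈ 2860 km

r_a = 1.350×10⁷ m.
Specific energy ε = v²/2 − μ/r = -5.643×10⁵ J/kg, so a = −μ/(2ε) = 8.178×10⁶ m.
The apsides satisfy r_p + r_a = 2a, so the periapsis radius is 2a − r_a = 2.855×10⁶ m = 2855.4 km.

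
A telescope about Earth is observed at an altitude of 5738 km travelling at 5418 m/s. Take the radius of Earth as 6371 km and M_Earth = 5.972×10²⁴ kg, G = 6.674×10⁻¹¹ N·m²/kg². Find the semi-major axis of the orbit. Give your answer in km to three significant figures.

a ≈ 10900 km

μ = GM = 6.674×10⁻¹¹ × 5.972×10²⁴ = 3.986×10¹⁴ m³/s².
r = 6371 + 5738 = 12109 km = 1.211×10⁷ m.
Specific orbital energy ε = v²/2 − μ/r = (5418)²/2 − 3.986×10¹⁴/1.211×10⁷ = -1.824×10⁷ J/kg.
Since ε = −μ/(2a), a = −μ/(2ε) = 1.093×10⁷ m = 10927 km.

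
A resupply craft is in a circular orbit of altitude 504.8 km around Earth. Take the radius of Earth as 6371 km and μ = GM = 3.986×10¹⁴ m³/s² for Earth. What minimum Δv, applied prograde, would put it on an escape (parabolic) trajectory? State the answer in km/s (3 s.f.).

r = 6371 + 504.8 = 6875.8 km = 6.8758×10⁶ m.
Circular speed v_c = √(μ/r) = 7614 m/s.
Escape speed v_esc = √(2μ/r) = √2 × v_c = 10770 m/s.
Δv = v_esc − v_c = 3154 m/s = 3.154 km/s.

Δv ≈ 3.15 km/s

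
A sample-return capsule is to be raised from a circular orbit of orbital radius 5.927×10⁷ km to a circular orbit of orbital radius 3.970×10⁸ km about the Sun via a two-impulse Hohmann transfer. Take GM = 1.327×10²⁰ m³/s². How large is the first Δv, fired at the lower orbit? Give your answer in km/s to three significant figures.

r₁ = 5.927×10⁷ km = 5.927×10¹⁰ m.
r₂ = 3.970×10⁸ km = 3.970×10¹¹ m.
Transfer ellipse a_t = (r₁ + r₂)/2 = 2.281×10¹¹ m.
At r₁: circular v_c1 = √(μ/r₁) = 47320 m/s; transfer-perihelion v_p = √[μ(2/r₁ − 1/a_t)] = 62420 m/s.
Δv₁ = v_p − v_c1 = 15100 m/s.
= 15.10 km/s.

Δv ≈ 15.1 km/s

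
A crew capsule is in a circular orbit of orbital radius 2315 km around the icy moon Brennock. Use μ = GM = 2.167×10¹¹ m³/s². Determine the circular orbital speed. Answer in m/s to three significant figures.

v ≈ 306 m/s

r = 2315 km = 2.315×10⁶ m.
For a circular orbit v = √(μ/r) = √(2.167×10¹¹ / 2.315×10⁶) = √(9.361×10⁴) = 306.0 m/s.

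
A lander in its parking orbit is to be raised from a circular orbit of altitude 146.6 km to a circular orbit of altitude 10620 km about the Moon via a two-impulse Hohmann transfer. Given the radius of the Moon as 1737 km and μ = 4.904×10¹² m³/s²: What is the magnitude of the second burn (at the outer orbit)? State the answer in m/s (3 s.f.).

r₁ = 1737 + 146.6 = 1883.6 km = 1.8836×10⁶ m.
r₂ = 1737 + 10620 = 12357 km = 1.2357×10⁷ m.
Transfer ellipse a_t = (r₁ + r₂)/2 = 7.120×10⁶ m.
At r₁: circular v_c1 = √(μ/r₁) = 1614 m/s; transfer-perilune v_p = √[μ(2/r₁ − 1/a_t)] = 2126 m/s.
At r₂: circular v_c2 = √(μ/r₂) = 630.0 m/s; transfer-apolune v_a = √[μ(2/r₂ − 1/a_t)] = 324.0 m/s.
Δv₂ = v_c2 − v_a = 306.0 m/s.

Δv ≈ 306 m/s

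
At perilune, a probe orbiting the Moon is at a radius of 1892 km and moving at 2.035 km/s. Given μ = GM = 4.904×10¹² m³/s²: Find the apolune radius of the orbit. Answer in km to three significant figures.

r_p = 1.892×10⁶ m.
Specific energy ε = v²/2 − μ/r = -5.214×10⁵ J/kg, so a = −μ/(2ε) = 4.703×10⁶ m.
The apsides satisfy r_p + r_a = 2a, so the apolune radius is 2a − r_p = 7.514×10⁶ m = 7514.3 km.

apolune radius ≈ 7510 km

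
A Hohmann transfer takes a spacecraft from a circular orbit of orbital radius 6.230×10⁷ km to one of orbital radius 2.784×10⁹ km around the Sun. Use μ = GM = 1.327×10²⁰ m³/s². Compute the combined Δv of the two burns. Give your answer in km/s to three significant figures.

Δv_total ≈ 23.9 km/s

r₁ = 6.230×10⁷ km = 6.230×10¹⁰ m.
r₂ = 2.784×10⁹ km = 2.784×10¹² m.
Transfer ellipse a_t = (r₁ + r₂)/2 = 1.423×10¹² m.
At r₁: circular v_c1 = √(μ/r₁) = 46150 m/s; transfer-perihelion v_p = √[μ(2/r₁ − 1/a_t)] = 64550 m/s.
Δv₁ = v_p − v_c1 = 18400 m/s.
At r₂: circular v_c2 = √(μ/r₂) = 6904 m/s; transfer-aphelion v_a = √[μ(2/r₂ − 1/a_t)] = 1445 m/s.
Δv₂ = v_c2 − v_a = 5459 m/s.
Total Δv = Δv₁ + Δv₂ = 23860 m/s = 23.86 km/s.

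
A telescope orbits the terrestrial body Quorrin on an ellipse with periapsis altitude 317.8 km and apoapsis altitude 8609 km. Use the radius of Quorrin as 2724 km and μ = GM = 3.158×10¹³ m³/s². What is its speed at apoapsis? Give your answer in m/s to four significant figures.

r_p = 2724 + 317.8 = 3041.8 km = 3.0418×10⁶ m.
r_a = 2724 + 8609 = 11333 km = 1.1333×10⁷ m.
Semi-major axis a = (r_p + r_a)/2 = 7187.4 km = 7.187×10⁶ m.
Vis-viva: v² = μ(2/r − 1/a) = 3.158×10¹³ × (1.765×10⁻⁷ − 1.391×10⁻⁷) = 1.179×10⁶ m²/s².
v = 1086 m/s.

v ≈ 1086 m/s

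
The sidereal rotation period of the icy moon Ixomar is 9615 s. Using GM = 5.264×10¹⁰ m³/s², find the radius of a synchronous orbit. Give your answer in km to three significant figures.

A synchronous orbit has period T, so by Kepler's third law a = (μT²/4π²)^(1/3).
μT²/4π² = 5.264×10¹⁰ × (9.615×10³)² / 39.48 = 1.233×10¹⁷ m³.
a = 4.977×10⁵ m = 497.68 km.

r_sync ≈ 498 km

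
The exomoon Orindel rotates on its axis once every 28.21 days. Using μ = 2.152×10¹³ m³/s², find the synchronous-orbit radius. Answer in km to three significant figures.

r_sync ≈ 1.48×10⁵ km

T = 28.21 days = 2.437×10⁶ s.
A synchronous orbit has period T, so by Kepler's third law a = (μT²/4π²)^(1/3).
μT²/4π² = 2.152×10¹³ × (2.437×10⁶)² / 39.48 = 3.238×10²⁴ m³.
a = 1.479×10⁸ m = 1.4795×10⁵ km.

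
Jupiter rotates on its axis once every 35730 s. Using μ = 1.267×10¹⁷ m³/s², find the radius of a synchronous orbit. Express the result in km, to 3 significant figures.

A synchronous orbit has period T, so by Kepler's third law a = (μT²/4π²)^(1/3).
μT²/4π² = 1.267×10¹⁷ × (3.573×10⁴)² / 39.48 = 4.097×10²⁴ m³.
a = 1.600×10⁸ m = 1.6002×10⁵ km.

r_sync ≈ 1.60×10⁵ km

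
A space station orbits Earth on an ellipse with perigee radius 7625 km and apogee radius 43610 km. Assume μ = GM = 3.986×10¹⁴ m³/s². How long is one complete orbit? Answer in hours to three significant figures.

Semi-major axis a = (r_p + r_a)/2 = (7625.0 + 43610)/2 = 25618 km = 2.562×10⁷ m.
By Kepler's third law T = 2π√(a³/μ) = 2π × 6.494×10³ = 4.081×10⁴ s.
= 11.33 hours.

T ≈ 11.3 hours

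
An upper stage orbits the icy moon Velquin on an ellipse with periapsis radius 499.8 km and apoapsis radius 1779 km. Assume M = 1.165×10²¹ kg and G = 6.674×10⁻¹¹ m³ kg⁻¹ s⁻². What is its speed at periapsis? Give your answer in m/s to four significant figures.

μ = GM = 6.674×10⁻¹¹ × 1.165×10²¹ = 7.775×10¹⁰ m³/s².
Semi-major axis a = (r_p + r_a)/2 = 1139.4 km = 1.139×10⁶ m.
Vis-viva: v² = μ(2/r − 1/a) = 7.775×10¹⁰ × (4.002×10⁻⁶ − 8.777×10⁻⁷) = 2.429×10⁵ m²/s².
v = 492.8 m/s.

v ≈ 492.8 m/s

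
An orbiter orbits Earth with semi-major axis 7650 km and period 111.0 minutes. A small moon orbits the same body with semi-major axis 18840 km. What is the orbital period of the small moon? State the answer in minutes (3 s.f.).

T₂ ≈ 429 minutes

Kepler's third law: T² ∝ a³, so T₂ = T₁ (a₂/a₁)^(3/2).
a₂/a₁ = 2.463, (a₂/a₁)^(3/2) = 3.865.
T₂ = 111.0 × 3.865 = 429.0 minutes.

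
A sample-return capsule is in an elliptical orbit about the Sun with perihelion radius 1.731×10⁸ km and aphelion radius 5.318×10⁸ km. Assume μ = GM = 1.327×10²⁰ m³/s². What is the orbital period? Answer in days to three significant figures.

T ≈ 1320 days

Semi-major axis a = (r_p + r_a)/2 = (1.7310×10⁸ + 5.3180×10⁸)/2 = 3.5245×10⁸ km = 3.524×10¹¹ m.
By Kepler's third law T = 2π√(a³/μ) = 2π × 1.816×10⁷ = 1.141×10⁸ s.
= 1321 days.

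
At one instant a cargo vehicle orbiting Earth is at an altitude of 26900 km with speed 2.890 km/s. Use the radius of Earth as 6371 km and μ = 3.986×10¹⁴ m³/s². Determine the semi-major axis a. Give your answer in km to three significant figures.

a ≈ 25500 km

r = 6371 + 26900 = 33271 km = 3.327×10⁷ m.
Vis-viva rearranged: 1/a = 2/r − v²/μ = 6.011×10⁻⁸ − 2.095×10⁻⁸ = 3.916×10⁻⁸ m⁻¹.
a = 2.554×10⁷ m = 25537 km.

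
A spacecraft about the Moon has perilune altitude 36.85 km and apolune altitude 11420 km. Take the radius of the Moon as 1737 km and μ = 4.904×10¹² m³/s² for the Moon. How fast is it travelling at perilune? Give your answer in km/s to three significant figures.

v ≈ 2.21 km/s

r_p = 1737 + 36.85 = 1773.8 km = 1.7738×10⁶ m.
r_a = 1737 + 11420 = 13157 km = 1.3157×10⁷ m.
Semi-major axis a = (r_p + r_a)/2 = 7465.4 km = 7.465×10⁶ m.
Vis-viva: v² = μ(2/r − 1/a) = 4.904×10¹² × (1.127×10⁻⁶ − 1.340×10⁻⁷) = 4.872×10⁶ m²/s².
v = 2207 m/s = 2.207 km/s.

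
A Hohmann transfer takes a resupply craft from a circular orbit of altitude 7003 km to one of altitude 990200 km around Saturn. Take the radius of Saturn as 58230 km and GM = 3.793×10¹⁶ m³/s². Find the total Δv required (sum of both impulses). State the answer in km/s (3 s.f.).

r₁ = 58230 + 7003 = 65233 km = 6.5233×10⁷ m.
r₂ = 58230 + 990200 = 1048400 km = 1.0484×10⁹ m.
Transfer ellipse a_t = (r₁ + r₂)/2 = 5.568×10⁸ m.
At r₁: circular v_c1 = √(μ/r₁) = 24110 m/s; transfer-perikrone v_p = √[μ(2/r₁ − 1/a_t)] = 33090 m/s.
Δv₁ = v_p − v_c1 = 8974 m/s.
At r₂: circular v_c2 = √(μ/r₂) = 6015 m/s; transfer-apokrone v_a = √[μ(2/r₂ − 1/a_t)] = 2059 m/s.
Δv₂ = v_c2 − v_a = 3956 m/s.
Total Δv = Δv₁ + Δv₂ = 12930 m/s = 12.93 km/s.

Δv_total ≈ 12.9 km/s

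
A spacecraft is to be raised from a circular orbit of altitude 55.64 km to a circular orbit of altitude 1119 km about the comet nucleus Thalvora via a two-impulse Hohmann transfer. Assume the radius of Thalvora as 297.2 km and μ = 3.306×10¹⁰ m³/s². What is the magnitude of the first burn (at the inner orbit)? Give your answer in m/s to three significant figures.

Δv ≈ 81.2 m/s

r₁ = 297.2 + 55.64 = 352.84 km = 3.5284×10⁵ m.
r₂ = 297.2 + 1119 = 1416.2 km = 1.4162×10⁶ m.
Transfer ellipse a_t = (r₁ + r₂)/2 = 8.845×10⁵ m.
At r₁: circular v_c1 = √(μ/r₁) = 306.1 m/s; transfer-periapsis v_p = √[μ(2/r₁ − 1/a_t)] = 387.3 m/s.
Δv₁ = v_p − v_c1 = 81.22 m/s.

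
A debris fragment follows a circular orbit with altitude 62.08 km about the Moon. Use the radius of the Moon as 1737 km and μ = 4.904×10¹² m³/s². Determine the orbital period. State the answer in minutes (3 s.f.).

r = 1737 + 62.08 = 1799.1 km = 1.7991×10⁶ m.
Kepler's third law: T = 2π√(r³/μ) = 2π√((1.799×10⁶)³ / 4.904×10¹²).
r³/μ = 1.187×10⁶ s², so T = 2π × 1.090×10³ = 6.847×10³ s.
Converting: 6.847×10³ s ÷ 60.00 = 114.1 minutes.

T ≈ 114 minutes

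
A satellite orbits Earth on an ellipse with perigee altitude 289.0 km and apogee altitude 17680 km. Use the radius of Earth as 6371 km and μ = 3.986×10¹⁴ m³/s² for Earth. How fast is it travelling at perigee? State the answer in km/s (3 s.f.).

r_p = 6371 + 289.0 = 6660.0 km = 6.6600×10⁶ m.
r_a = 6371 + 17680 = 24051 km = 2.4051×10⁷ m.
Semi-major axis a = (r_p + r_a)/2 = 15356 km = 1.536×10⁷ m.
Vis-viva: v² = μ(2/r − 1/a) = 3.986×10¹⁴ × (3.003×10⁻⁷ − 6.512×10⁻⁸) = 9.374×10⁷ m²/s².
v = 9682 m/s = 9.682 km/s.

v ≈ 9.68 km/s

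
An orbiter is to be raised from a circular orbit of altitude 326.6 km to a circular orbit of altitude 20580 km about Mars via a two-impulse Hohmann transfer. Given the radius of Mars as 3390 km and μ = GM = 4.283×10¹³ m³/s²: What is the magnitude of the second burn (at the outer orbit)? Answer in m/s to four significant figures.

Δv ≈ 644.1 m/s

r₁ = 3390 + 326.6 = 3716.6 km = 3.7166×10⁶ m.
r₂ = 3390 + 20580 = 23970 km = 2.3970×10⁷ m.
Transfer ellipse a_t = (r₁ + r₂)/2 = 1.384×10⁷ m.
At r₁: circular v_c1 = √(μ/r₁) = 3395 m/s; transfer-periapsis v_p = √[μ(2/r₁ − 1/a_t)] = 4467 m/s.
At r₂: circular v_c2 = √(μ/r₂) = 1337 m/s; transfer-apoapsis v_a = √[μ(2/r₂ − 1/a_t)] = 692.6 m/s.
Δv₂ = v_c2 − v_a = 644.1 m/s.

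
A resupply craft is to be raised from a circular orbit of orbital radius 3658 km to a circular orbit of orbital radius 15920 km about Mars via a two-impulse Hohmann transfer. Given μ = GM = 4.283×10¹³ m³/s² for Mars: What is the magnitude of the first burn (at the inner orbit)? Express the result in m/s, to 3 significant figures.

r₁ = 3658 km = 3.658×10⁶ m.
r₂ = 15920 km = 1.592×10⁷ m.
Transfer ellipse a_t = (r₁ + r₂)/2 = 9.789×10⁶ m.
At r₁: circular v_c1 = √(μ/r₁) = 3422 m/s; transfer-periapsis v_p = √[μ(2/r₁ − 1/a_t)] = 4364 m/s.
Δv₁ = v_p − v_c1 = 941.9 m/s.

Δv ≈ 942 m/s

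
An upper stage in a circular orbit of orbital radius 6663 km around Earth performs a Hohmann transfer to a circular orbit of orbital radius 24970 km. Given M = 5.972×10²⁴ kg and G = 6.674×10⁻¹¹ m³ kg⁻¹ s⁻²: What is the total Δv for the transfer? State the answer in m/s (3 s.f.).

μ = GM = 6.674×10⁻¹¹ × 5.972×10²⁴ = 3.986×10¹⁴ m³/s².
r₁ = 6663 km = 6.663×10⁶ m.
r₂ = 24970 km = 2.497×10⁷ m.
Transfer ellipse a_t = (r₁ + r₂)/2 = 1.582×10⁷ m.
At r₁: circular v_c1 = √(μ/r₁) = 7734 m/s; transfer-perigee v_p = √[μ(2/r₁ − 1/a_t)] = 9718 m/s.
Δv₁ = v_p − v_c1 = 1984 m/s.
At r₂: circular v_c2 = √(μ/r₂) = 3995 m/s; transfer-apogee v_a = √[μ(2/r₂ − 1/a_t)] = 2593 m/s.
Δv₂ = v_c2 − v_a = 1402 m/s.
Total Δv = Δv₁ + Δv₂ = 3386 m/s.

Δv_total ≈ 3390 m/s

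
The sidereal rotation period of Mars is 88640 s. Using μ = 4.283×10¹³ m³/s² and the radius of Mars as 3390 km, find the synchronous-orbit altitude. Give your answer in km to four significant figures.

A synchronous orbit has period T, so by Kepler's third law a = (μT²/4π²)^(1/3).
μT²/4π² = 4.283×10¹³ × (8.864×10⁴)² / 39.48 = 8.524×10²¹ m³.
a = 2.043×10⁷ m = 20428 km.
Altitude h = a − R = 20428 − 3390 = 17038 km.

h_sync ≈ 17040 km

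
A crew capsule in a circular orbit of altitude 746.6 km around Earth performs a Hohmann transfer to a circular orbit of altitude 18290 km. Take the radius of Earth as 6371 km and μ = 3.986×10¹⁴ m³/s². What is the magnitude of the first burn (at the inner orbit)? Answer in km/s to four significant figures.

Δv ≈ 1.840 km/s

r₁ = 6371 + 746.6 = 7117.6 km = 7.1176×10⁶ m.
r₂ = 6371 + 18290 = 24661 km = 2.4661×10⁷ m.
Transfer ellipse a_t = (r₁ + r₂)/2 = 1.589×10⁷ m.
At r₁: circular v_c1 = √(μ/r₁) = 7483 m/s; transfer-perigee v_p = √[μ(2/r₁ − 1/a_t)] = 9323 m/s.
Δv₁ = v_p − v_c1 = 1840 m/s.
= 1.840 km/s.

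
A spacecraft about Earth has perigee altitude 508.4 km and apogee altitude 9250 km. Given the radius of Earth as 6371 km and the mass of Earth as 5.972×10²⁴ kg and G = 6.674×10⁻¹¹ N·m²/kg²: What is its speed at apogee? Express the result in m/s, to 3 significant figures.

v ≈ 3950 m/s

μ = GM = 6.674×10⁻¹¹ × 5.972×10²⁴ = 3.986×10¹⁴ m³/s².
r_p = 6371 + 508.4 = 6879.4 km = 6.8794×10⁶ m.
r_a = 6371 + 9250 = 15621 km = 1.5621×10⁷ m.
Semi-major axis a = (r_p + r_a)/2 = 11250 km = 1.125×10⁷ m.
Vis-viva: v² = μ(2/r − 1/a) = 3.986×10¹⁴ × (1.280×10⁻⁷ − 8.889×10⁻⁸) = 1.560×10⁷ m²/s².
v = 3950 m/s.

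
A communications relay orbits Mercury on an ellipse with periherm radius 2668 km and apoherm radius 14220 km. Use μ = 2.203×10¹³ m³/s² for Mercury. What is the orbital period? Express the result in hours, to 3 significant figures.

Semi-major axis a = (r_p + r_a)/2 = (2668.0 + 14220)/2 = 8444.0 km = 8.444×10⁶ m.
By Kepler's third law T = 2π√(a³/μ) = 2π × 5.228×10³ = 3.285×10⁴ s.
= 9.124 hours.

T ≈ 9.12 hours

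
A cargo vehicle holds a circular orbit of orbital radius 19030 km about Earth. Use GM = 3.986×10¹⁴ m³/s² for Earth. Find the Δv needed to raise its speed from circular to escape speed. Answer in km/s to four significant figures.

Δv ≈ 1.896 km/s

r = 19030 km = 1.903×10⁷ m.
Circular speed v_c = √(μ/r) = 4577 m/s.
Escape speed v_esc = √(2μ/r) = √2 × v_c = 6472 m/s.
Δv = v_esc − v_c = 1896 m/s = 1.896 km/s.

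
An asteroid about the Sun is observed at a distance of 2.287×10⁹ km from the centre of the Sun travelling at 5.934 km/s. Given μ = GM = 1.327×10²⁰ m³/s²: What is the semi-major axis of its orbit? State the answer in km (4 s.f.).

r = 2.287×10¹² m.
Specific orbital energy ε = v²/2 − μ/r = (5934)²/2 − 1.327×10²⁰/2.287×10¹² = -4.042×10⁷ J/kg.
Since ε = −μ/(2a), a = −μ/(2ε) = 1.642×10¹² m = 1.6416×10⁹ km.

a ≈ 1.642×10⁹ km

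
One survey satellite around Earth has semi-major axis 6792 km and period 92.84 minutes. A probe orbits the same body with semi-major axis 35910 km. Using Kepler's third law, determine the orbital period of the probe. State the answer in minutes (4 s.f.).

T₂ ≈ 1129 minutes

Kepler's third law: T² ∝ a³, so T₂ = T₁ (a₂/a₁)^(3/2).
a₂/a₁ = 5.287, (a₂/a₁)^(3/2) = 12.16.
T₂ = 92.84 × 12.16 = 1129 minutes.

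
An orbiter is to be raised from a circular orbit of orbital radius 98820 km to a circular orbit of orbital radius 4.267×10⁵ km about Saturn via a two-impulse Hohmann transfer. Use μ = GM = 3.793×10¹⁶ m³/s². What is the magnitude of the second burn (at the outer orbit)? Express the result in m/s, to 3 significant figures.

r₁ = 98820 km = 9.882×10⁷ m.
r₂ = 4.267×10⁵ km = 4.267×10⁸ m.
Transfer ellipse a_t = (r₁ + r₂)/2 = 2.628×10⁸ m.
At r₁: circular v_c1 = √(μ/r₁) = 19590 m/s; transfer-perikrone v_p = √[μ(2/r₁ − 1/a_t)] = 24970 m/s.
At r₂: circular v_c2 = √(μ/r₂) = 9428 m/s; transfer-apokrone v_a = √[μ(2/r₂ − 1/a_t)] = 5782 m/s.
Δv₂ = v_c2 − v_a = 3646 m/s.

Δv ≈ 3650 m/s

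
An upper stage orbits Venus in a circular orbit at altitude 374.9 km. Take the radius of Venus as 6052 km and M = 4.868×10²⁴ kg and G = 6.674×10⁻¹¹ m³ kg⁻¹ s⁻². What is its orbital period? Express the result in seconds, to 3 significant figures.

μ = GM = 6.674×10⁻¹¹ × 4.868×10²⁴ = 3.249×10¹⁴ m³/s².
r = 6052 + 374.9 = 6426.9 km = 6.4269×10⁶ m.
Kepler's third law: T = 2π√(r³/μ) = 2π√((6.427×10⁶)³ / 3.249×10¹⁴).
r³/μ = 8.171×10⁵ s², so T = 2π × 9.039×10² = 5.680×10³ s.

T ≈ 5680 seconds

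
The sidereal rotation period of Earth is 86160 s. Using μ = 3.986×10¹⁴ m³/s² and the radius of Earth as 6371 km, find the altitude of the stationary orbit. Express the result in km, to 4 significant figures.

h_sync ≈ 35790 km

A synchronous orbit has period T, so by Kepler's third law a = (μT²/4π²)^(1/3).
μT²/4π² = 3.986×10¹⁴ × (8.616×10⁴)² / 39.48 = 7.495×10²² m³.
a = 4.216×10⁷ m = 42163 km.
Altitude h = a − R = 42163 − 6371 = 35792 km.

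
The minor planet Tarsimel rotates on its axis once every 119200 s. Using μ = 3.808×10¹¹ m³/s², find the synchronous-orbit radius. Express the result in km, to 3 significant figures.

A synchronous orbit has period T, so by Kepler's third law a = (μT²/4π²)^(1/3).
μT²/4π² = 3.808×10¹¹ × (1.192×10⁵)² / 39.48 = 1.371×10²⁰ m³.
a = 5.156×10⁶ m = 5155.8 km.

r_sync ≈ 5160 km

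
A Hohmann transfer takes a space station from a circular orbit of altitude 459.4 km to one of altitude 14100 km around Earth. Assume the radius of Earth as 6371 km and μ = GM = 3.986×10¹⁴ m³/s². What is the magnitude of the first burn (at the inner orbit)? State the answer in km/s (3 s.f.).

Δv ≈ 1.72 km/s

r₁ = 6371 + 459.4 = 6830.4 km = 6.8304×10⁶ m.
r₂ = 6371 + 14100 = 20471 km = 2.0471×10⁷ m.
Transfer ellipse a_t = (r₁ + r₂)/2 = 1.365×10⁷ m.
At r₁: circular v_c1 = √(μ/r₁) = 7639 m/s; transfer-perigee v_p = √[μ(2/r₁ − 1/a_t)] = 9355 m/s.
Δv₁ = v_p − v_c1 = 1716 m/s.
= 1.716 km/s.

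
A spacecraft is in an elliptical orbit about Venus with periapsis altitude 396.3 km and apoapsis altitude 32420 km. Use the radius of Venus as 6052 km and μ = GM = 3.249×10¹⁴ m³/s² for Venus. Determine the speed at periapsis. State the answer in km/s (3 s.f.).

r_p = 6052 + 396.3 = 6448.3 km = 6.4483×10⁶ m.
r_a = 6052 + 32420 = 38472 km = 3.8472×10⁷ m.
Semi-major axis a = (r_p + r_a)/2 = 22460 km = 2.246×10⁷ m.
Vis-viva: v² = μ(2/r − 1/a) = 3.249×10¹⁴ × (3.102×10⁻⁷ − 4.452×10⁻⁸) = 8.631×10⁷ m²/s².
v = 9290 m/s = 9.290 km/s.

v ≈ 9.29 km/s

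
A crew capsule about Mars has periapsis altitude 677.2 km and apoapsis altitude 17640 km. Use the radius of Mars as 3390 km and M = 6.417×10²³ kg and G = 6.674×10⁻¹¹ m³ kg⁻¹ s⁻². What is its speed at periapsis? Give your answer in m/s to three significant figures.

μ = GM = 6.674×10⁻¹¹ × 6.417×10²³ = 4.283×10¹³ m³/s².
r_p = 3390 + 677.2 = 4067.2 km = 4.0672×10⁶ m.
r_a = 3390 + 17640 = 21030 km = 2.1030×10⁷ m.
Semi-major axis a = (r_p + r_a)/2 = 12549 km = 1.255×10⁷ m.
Vis-viva: v² = μ(2/r − 1/a) = 4.283×10¹³ × (4.917×10⁻⁷ − 7.969×10⁻⁸) = 1.765×10⁷ m²/s².
v = 4201 m/s.

v ≈ 4200 m/s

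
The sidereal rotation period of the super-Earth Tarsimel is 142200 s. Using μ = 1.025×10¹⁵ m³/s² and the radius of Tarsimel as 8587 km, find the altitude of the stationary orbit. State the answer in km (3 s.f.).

h_sync ≈ 72100 km

A synchronous orbit has period T, so by Kepler's third law a = (μT²/4π²)^(1/3).
μT²/4π² = 1.025×10¹⁵ × (1.422×10⁵)² / 39.48 = 5.250×10²³ m³.
a = 8.067×10⁷ m = 80672 km.
Altitude h = a − R = 80672 − 8587 = 72085 km.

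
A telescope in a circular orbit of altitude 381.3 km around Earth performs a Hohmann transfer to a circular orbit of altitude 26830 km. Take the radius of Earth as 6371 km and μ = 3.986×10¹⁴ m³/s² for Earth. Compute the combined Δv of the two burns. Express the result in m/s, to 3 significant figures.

r₁ = 6371 + 381.3 = 6752.3 km = 6.7523×10⁶ m.
r₂ = 6371 + 26830 = 33201 km = 3.3201×10⁷ m.
Transfer ellipse a_t = (r₁ + r₂)/2 = 1.998×10⁷ m.
At r₁: circular v_c1 = √(μ/r₁) = 7683 m/s; transfer-perigee v_p = √[μ(2/r₁ − 1/a_t)] = 9905 m/s.
Δv₁ = v_p − v_c1 = 2222 m/s.
At r₂: circular v_c2 = √(μ/r₂) = 3465 m/s; transfer-apogee v_a = √[μ(2/r₂ − 1/a_t)] = 2014 m/s.
Δv₂ = v_c2 − v_a = 1450 m/s.
Total Δv = Δv₁ + Δv₂ = 3672 m/s.

Δv_total ≈ 3670 m/s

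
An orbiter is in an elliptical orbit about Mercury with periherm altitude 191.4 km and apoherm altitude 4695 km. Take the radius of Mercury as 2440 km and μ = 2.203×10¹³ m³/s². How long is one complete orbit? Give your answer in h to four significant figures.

r_p = 2440 + 191.4 = 2631.4 km = 2.6314×10⁶ m.
r_a = 2440 + 4695 = 7135.0 km = 7.1350×10⁶ m.
Semi-major axis a = (r_p + r_a)/2 = (2631.4 + 7135.0)/2 = 4883.2 km = 4.883×10⁶ m.
By Kepler's third law T = 2π√(a³/μ) = 2π × 2.299×10³ = 1.445×10⁴ s.
= 4.013 h.

T ≈ 4.013 h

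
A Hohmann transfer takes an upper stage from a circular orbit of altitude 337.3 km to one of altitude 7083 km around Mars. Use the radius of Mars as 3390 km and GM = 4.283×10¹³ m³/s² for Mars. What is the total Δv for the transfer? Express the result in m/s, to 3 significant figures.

r₁ = 3390 + 337.3 = 3727.3 km = 3.7273×10⁶ m.
r₂ = 3390 + 7083 = 10473 km = 1.0473×10⁷ m.
Transfer ellipse a_t = (r₁ + r₂)/2 = 7.100×10⁶ m.
At r₁: circular v_c1 = √(μ/r₁) = 3390 m/s; transfer-periapsis v_p = √[μ(2/r₁ − 1/a_t)] = 4117 m/s.
Δv₁ = v_p − v_c1 = 727.2 m/s.
At r₂: circular v_c2 = √(μ/r₂) = 2022 m/s; transfer-apoapsis v_a = √[μ(2/r₂ − 1/a_t)] = 1465 m/s.
Δv₂ = v_c2 − v_a = 557.1 m/s.
Total Δv = Δv₁ + Δv₂ = 1284 m/s.

Δv_total ≈ 1280 m/s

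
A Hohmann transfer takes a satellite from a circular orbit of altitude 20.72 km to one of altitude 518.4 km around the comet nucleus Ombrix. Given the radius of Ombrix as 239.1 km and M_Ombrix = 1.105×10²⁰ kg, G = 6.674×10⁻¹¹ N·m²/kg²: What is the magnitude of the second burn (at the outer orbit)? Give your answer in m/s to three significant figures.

μ = GM = 6.674×10⁻¹¹ × 1.105×10²⁰ = 7.375×10⁹ m³/s².
r₁ = 239.1 + 20.72 = 259.82 km = 2.5982×10⁵ m.
r₂ = 239.1 + 518.4 = 757.50 km = 7.5750×10⁵ m.
Transfer ellipse a_t = (r₁ + r₂)/2 = 5.087×10⁵ m.
At r₁: circular v_c1 = √(μ/r₁) = 168.5 m/s; transfer-periapsis v_p = √[μ(2/r₁ − 1/a_t)] = 205.6 m/s.
At r₂: circular v_c2 = √(μ/r₂) = 98.67 m/s; transfer-apoapsis v_a = √[μ(2/r₂ − 1/a_t)] = 70.52 m/s.
Δv₂ = v_c2 − v_a = 28.15 m/s.

Δv ≈ 28.2 m/s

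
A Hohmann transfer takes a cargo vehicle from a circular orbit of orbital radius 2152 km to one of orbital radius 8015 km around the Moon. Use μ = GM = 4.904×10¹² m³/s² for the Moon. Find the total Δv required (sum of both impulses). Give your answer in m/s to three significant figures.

r₁ = 2152 km = 2.152×10⁶ m.
r₂ = 8015 km = 8.015×10⁶ m.
Transfer ellipse a_t = (r₁ + r₂)/2 = 5.084×10⁶ m.
At r₁: circular v_c1 = √(μ/r₁) = 1510 m/s; transfer-perilune v_p = √[μ(2/r₁ − 1/a_t)] = 1896 m/s.
Δv₁ = v_p − v_c1 = 385.9 m/s.
At r₂: circular v_c2 = √(μ/r₂) = 782.2 m/s; transfer-apolune v_a = √[μ(2/r₂ − 1/a_t)] = 508.9 m/s.
Δv₂ = v_c2 − v_a = 273.3 m/s.
Total Δv = Δv₁ + Δv₂ = 659.2 m/s.

Δv_total ≈ 659 m/s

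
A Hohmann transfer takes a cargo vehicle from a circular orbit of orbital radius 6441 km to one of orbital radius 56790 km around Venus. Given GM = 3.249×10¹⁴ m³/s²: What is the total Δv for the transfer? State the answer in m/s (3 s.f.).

r₁ = 6441 km = 6.441×10⁶ m.
r₂ = 56790 km = 5.679×10⁷ m.
Transfer ellipse a_t = (r₁ + r₂)/2 = 3.162×10⁷ m.
At r₁: circular v_c1 = √(μ/r₁) = 7102 m/s; transfer-periapsis v_p = √[μ(2/r₁ − 1/a_t)] = 9519 m/s.
Δv₁ = v_p − v_c1 = 2417 m/s.
At r₂: circular v_c2 = √(μ/r₂) = 2392 m/s; transfer-apoapsis v_a = √[μ(2/r₂ − 1/a_t)] = 1080 m/s.
Δv₂ = v_c2 − v_a = 1312 m/s.
Total Δv = Δv₁ + Δv₂ = 3729 m/s.

Δv_total ≈ 3730 m/s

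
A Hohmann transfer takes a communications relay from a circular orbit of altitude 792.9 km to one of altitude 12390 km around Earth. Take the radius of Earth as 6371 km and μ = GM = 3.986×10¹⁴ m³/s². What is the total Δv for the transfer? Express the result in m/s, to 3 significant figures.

r₁ = 6371 + 792.9 = 7163.9 km = 7.1639×10⁶ m.
r₂ = 6371 + 12390 = 18761 km = 1.8761×10⁷ m.
Transfer ellipse a_t = (r₁ + r₂)/2 = 1.296×10⁷ m.
At r₁: circular v_c1 = √(μ/r₁) = 7459 m/s; transfer-perigee v_p = √[μ(2/r₁ − 1/a_t)] = 8974 m/s.
Δv₁ = v_p − v_c1 = 1515 m/s.
At r₂: circular v_c2 = √(μ/r₂) = 4609 m/s; transfer-apogee v_a = √[μ(2/r₂ − 1/a_t)] = 3427 m/s.
Δv₂ = v_c2 − v_a = 1183 m/s.
Total Δv = Δv₁ + Δv₂ = 2697 m/s.

Δv_total ≈ 2700 m/s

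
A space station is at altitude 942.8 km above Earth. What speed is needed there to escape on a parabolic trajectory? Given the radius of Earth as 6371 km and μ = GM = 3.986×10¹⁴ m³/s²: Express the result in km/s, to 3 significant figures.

r = 6371 + 942.8 = 7313.8 km = 7.3138×10⁶ m.
Escape speed v_esc = √(2μ/r) = √(2 × 3.986×10¹⁴ / 7.314×10⁶) = √(1.090×10⁸) = 10440 m/s.
= 10.44 km/s.

v_esc ≈ 10.4 km/s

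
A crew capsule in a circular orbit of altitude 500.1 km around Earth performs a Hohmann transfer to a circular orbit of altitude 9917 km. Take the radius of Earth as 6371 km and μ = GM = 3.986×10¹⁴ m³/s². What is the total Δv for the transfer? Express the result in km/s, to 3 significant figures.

Δv_total ≈ 2.55 km/s

r₁ = 6371 + 500.1 = 6871.1 km = 6.8711×10⁶ m.
r₂ = 6371 + 9917 = 16288 km = 1.6288×10⁷ m.
Transfer ellipse a_t = (r₁ + r₂)/2 = 1.158×10⁷ m.
At r₁: circular v_c1 = √(μ/r₁) = 7617 m/s; transfer-perigee v_p = √[μ(2/r₁ − 1/a_t)] = 9033 m/s.
Δv₁ = v_p − v_c1 = 1417 m/s.
At r₂: circular v_c2 = √(μ/r₂) = 4947 m/s; transfer-apogee v_a = √[μ(2/r₂ − 1/a_t)] = 3811 m/s.
Δv₂ = v_c2 − v_a = 1136 m/s.
Total Δv = Δv₁ + Δv₂ = 2553 m/s = 2.553 km/s.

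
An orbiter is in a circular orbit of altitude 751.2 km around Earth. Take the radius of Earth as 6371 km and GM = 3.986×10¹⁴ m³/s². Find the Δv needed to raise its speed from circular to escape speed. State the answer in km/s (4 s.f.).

Δv ≈ 3.099 km/s

r = 6371 + 751.2 = 7122.2 km = 7.1222×10⁶ m.
Circular speed v_c = √(μ/r) = 7481 m/s.
Escape speed v_esc = √(2μ/r) = √2 × v_c = 10580 m/s.
Δv = v_esc − v_c = 3099 m/s = 3.099 km/s.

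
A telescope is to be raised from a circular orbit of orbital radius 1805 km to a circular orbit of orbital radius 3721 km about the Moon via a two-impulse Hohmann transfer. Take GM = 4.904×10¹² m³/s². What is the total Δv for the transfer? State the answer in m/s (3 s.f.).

Δv_total ≈ 485 m/s

r₁ = 1805 km = 1.805×10⁶ m.
r₂ = 3721 km = 3.721×10⁶ m.
Transfer ellipse a_t = (r₁ + r₂)/2 = 2.763×10⁶ m.
At r₁: circular v_c1 = √(μ/r₁) = 1648 m/s; transfer-perilune v_p = √[μ(2/r₁ − 1/a_t)] = 1913 m/s.
Δv₁ = v_p − v_c1 = 264.5 m/s.
At r₂: circular v_c2 = √(μ/r₂) = 1148 m/s; transfer-apolune v_a = √[μ(2/r₂ − 1/a_t)] = 927.9 m/s.
Δv₂ = v_c2 − v_a = 220.1 m/s.
Total Δv = Δv₁ + Δv₂ = 484.7 m/s.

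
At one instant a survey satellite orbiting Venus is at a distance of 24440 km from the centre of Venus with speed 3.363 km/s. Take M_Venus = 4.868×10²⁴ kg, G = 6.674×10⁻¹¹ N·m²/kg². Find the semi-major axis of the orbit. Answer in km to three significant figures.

μ = GM = 6.674×10⁻¹¹ × 4.868×10²⁴ = 3.249×10¹⁴ m³/s².
r = 2.444×10⁷ m.
Vis-viva rearranged: 1/a = 2/r − v²/μ = 8.183×10⁻⁸ − 3.481×10⁻⁸ = 4.702×10⁻⁸ m⁻¹.
a = 2.127×10⁷ m = 21267 km.

a ≈ 21300 km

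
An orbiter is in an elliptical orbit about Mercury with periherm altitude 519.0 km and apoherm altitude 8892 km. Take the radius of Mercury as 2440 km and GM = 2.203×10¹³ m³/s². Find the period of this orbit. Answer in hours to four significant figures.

T ≈ 7.103 hours

r_p = 2440 + 519.0 = 2959.0 km = 2.9590×10⁶ m.
r_a = 2440 + 8892 = 11332 km = 1.1332×10⁷ m.
Semi-major axis a = (r_p + r_a)/2 = (2959.0 + 11332)/2 = 7145.5 km = 7.146×10⁶ m.
By Kepler's third law T = 2π√(a³/μ) = 2π × 4.070×10³ = 2.557×10⁴ s.
= 7.103 hours.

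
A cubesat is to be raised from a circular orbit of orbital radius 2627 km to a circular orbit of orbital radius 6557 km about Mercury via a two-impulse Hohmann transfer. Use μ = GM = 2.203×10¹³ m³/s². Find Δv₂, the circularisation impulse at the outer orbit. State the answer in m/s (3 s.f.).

Δv ≈ 447 m/s

r₁ = 2627 km = 2.627×10⁶ m.
r₂ = 6557 km = 6.557×10⁶ m.
Transfer ellipse a_t = (r₁ + r₂)/2 = 4.592×10⁶ m.
At r₁: circular v_c1 = √(μ/r₁) = 2896 m/s; transfer-periherm v_p = √[μ(2/r₁ − 1/a_t)] = 3460 m/s.
At r₂: circular v_c2 = √(μ/r₂) = 1833 m/s; transfer-apoherm v_a = √[μ(2/r₂ − 1/a_t)] = 1386 m/s.
Δv₂ = v_c2 − v_a = 446.6 m/s.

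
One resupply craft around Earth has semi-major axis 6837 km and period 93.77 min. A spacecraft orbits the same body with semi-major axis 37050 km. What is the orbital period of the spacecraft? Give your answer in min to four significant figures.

T₂ ≈ 1183 min

Kepler's third law: T² ∝ a³, so T₂ = T₁ (a₂/a₁)^(3/2).
a₂/a₁ = 5.419, (a₂/a₁)^(3/2) = 12.61.
T₂ = 93.77 × 12.61 = 1183 min.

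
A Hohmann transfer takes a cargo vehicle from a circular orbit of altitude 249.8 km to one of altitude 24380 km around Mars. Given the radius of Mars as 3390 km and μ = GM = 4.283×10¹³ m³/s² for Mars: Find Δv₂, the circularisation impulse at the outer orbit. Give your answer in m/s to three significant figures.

r₁ = 3390 + 249.8 = 3639.8 km = 3.6398×10⁶ m.
r₂ = 3390 + 24380 = 27770 km = 2.7770×10⁷ m.
Transfer ellipse a_t = (r₁ + r₂)/2 = 1.570×10⁷ m.
At r₁: circular v_c1 = √(μ/r₁) = 3430 m/s; transfer-periapsis v_p = √[μ(2/r₁ − 1/a_t)] = 4561 m/s.
At r₂: circular v_c2 = √(μ/r₂) = 1242 m/s; transfer-apoapsis v_a = √[μ(2/r₂ − 1/a_t)] = 597.9 m/s.
Δv₂ = v_c2 − v_a = 644.0 m/s.

Δv ≈ 644 m/s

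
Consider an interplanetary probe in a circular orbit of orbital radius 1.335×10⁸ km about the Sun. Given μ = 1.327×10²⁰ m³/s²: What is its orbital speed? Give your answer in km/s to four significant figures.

r = 1.335×10⁸ km = 1.335×10¹¹ m.
For a circular orbit v = √(μ/r) = √(1.327×10²⁰ / 1.335×10¹¹) = √(9.940×10⁸) = 31530 m/s.
That is 31.53 km/s.

v ≈ 31.53 km/s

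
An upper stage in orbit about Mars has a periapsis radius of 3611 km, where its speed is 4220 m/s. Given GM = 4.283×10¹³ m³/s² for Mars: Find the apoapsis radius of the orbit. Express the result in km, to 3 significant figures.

apoapsis radius ≈ 10900 km

r_p = 3.611×10⁶ m.
Specific energy ε = v²/2 − μ/r = -2.957×10⁶ J/kg, so a = −μ/(2ε) = 7.243×10⁶ m.
The apsides satisfy r_p + r_a = 2a, so the apoapsis radius is 2a − r_p = 1.087×10⁷ m = 10874 km.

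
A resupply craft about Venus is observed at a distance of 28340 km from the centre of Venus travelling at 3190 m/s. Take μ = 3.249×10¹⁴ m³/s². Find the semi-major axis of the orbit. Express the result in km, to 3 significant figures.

a ≈ 25500 km

r = 2.834×10⁷ m.
Vis-viva rearranged: 1/a = 2/r − v²/μ = 7.057×10⁻⁸ − 3.132×10⁻⁸ = 3.925×10⁻⁸ m⁻¹.
a = 2.548×10⁷ m = 25477 km.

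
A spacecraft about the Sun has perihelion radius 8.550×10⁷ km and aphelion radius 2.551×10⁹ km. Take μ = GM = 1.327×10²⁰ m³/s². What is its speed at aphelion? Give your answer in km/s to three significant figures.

Semi-major axis a = (r_p + r_a)/2 = 1.3182×10⁹ km = 1.318×10¹² m.
Vis-viva: v² = μ(2/r − 1/a) = 1.327×10²⁰ × (7.840×10⁻¹³ − 7.586×10⁻¹³) = 3.374×10⁶ m²/s².
v = 1837 m/s = 1.837 km/s.

v ≈ 1.84 km/s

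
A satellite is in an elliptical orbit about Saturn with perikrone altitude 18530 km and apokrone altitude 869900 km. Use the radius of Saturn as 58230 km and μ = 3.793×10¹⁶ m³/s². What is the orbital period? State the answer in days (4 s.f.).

r_p = 58230 + 18530 = 76760 km = 7.6760×10⁷ m.
r_a = 58230 + 869900 = 928130 km = 9.2813×10⁸ m.
Semi-major axis a = (r_p + r_a)/2 = (76760 + 9.2813×10⁵)/2 = 5.0244×10⁵ km = 5.024×10⁸ m.
By Kepler's third law T = 2π√(a³/μ) = 2π × 5.783×10⁴ = 3.633×10⁵ s.
= 4.205 days.

T ≈ 4.205 days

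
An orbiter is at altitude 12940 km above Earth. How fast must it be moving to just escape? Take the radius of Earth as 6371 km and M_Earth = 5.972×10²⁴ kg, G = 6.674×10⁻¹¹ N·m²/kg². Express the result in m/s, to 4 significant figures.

μ = GM = 6.674×10⁻¹¹ × 5.972×10²⁴ = 3.986×10¹⁴ m³/s².
r = 6371 + 12940 = 19311 km = 1.9311×10⁷ m.
Escape speed v_esc = √(2μ/r) = √(2 × 3.986×10¹⁴ / 1.931×10⁷) = √(4.128×10⁷) = 6425 m/s.

v_esc ≈ 6425 m/s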